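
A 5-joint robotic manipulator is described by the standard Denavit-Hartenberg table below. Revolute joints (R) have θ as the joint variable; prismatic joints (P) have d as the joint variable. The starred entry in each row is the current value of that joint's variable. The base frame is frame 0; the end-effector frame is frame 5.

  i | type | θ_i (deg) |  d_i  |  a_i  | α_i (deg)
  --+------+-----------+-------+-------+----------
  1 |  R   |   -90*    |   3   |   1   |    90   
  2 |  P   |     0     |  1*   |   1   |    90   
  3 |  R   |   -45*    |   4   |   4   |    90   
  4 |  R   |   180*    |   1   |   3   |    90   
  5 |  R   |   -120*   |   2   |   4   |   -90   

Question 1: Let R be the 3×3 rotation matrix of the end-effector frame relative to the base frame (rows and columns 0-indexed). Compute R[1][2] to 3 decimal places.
End-effector z-axis (col 2 of R) = (-0.9659,0.2588,-0.0000)
R[1][2] = 0.2588

0.259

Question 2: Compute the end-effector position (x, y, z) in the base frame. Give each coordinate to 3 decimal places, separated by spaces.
-0.621 -5.864 -3.000

after link 1: o_1 = (0.0000, -1.0000, 3.0000)
after link 2: o_2 = (-1.0000, -2.0000, 3.0000)
after link 3: o_3 = (1.8284, -4.8284, -1.0000)
after link 4: o_4 = (0.4142, -2.0000, -1.0000)
after link 5: o_5 = (-0.6211, -5.8637, -3.0000)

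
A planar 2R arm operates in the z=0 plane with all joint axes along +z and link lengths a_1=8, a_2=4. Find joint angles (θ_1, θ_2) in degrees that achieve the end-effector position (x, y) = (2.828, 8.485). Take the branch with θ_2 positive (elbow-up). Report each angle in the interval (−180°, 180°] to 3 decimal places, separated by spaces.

45.001 90.006

cos θ_2 = (79.9928−8²−4²)/(2·8·4) = -0.0001; θ_2 = 90.0064° (elbow-up)
β = atan2(8.4850,2.8280) = 71.5671°; ψ = atan2(4.0000,7.9996) = 26.5663°
θ_1 = β − ψ = 45.0007°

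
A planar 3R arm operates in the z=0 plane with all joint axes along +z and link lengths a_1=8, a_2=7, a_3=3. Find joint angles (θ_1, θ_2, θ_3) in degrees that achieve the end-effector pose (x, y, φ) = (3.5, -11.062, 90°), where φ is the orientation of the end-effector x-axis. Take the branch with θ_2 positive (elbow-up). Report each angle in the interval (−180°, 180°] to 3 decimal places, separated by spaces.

-90.002 30.005 149.997

wrist centre = target − a_3·(cos φ, sin φ) = (3.5000, -14.0620)
cos θ_2 = (209.9898−8²−7²)/(2·8·7) = 0.8660; θ_2 = 30.0051° (elbow-up)
β = atan2(-14.0620,3.5000) = -76.0232°; ψ = atan2(3.5005,14.0619) = 13.9790°
θ_1 = β − ψ = -90.0022°
θ_3 = φ − θ_1 − θ_2 = 149.9971° (wrapped to (-180°,180°])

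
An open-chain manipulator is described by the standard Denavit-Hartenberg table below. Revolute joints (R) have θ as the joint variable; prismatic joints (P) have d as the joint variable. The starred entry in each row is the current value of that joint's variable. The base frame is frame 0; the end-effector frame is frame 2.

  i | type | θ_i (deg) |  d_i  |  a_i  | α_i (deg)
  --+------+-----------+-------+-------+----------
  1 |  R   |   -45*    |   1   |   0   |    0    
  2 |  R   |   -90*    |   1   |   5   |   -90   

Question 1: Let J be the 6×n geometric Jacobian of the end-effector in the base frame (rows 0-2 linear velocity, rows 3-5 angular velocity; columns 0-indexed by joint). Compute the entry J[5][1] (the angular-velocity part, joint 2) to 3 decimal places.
1.000

axis z_1 = (0.0000,0.0000,1.0000); lever o_n−o_1 = (-3.5355,-3.5355,1.0000)
cross product → J_v[:, 1] = (3.5355,-3.5355,0.0000)
J_ω[:, 1] = z_1
entry J[5][1] = 1.0000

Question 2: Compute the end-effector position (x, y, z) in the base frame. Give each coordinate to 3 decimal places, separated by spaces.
after link 1: o_1 = (0.0000, 0.0000, 1.0000)
after link 2: o_2 = (-3.5355, -3.5355, 2.0000)

-3.536 -3.536 2.000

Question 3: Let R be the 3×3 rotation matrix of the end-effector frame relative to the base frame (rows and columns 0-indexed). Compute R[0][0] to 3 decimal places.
-0.707

End-effector x-axis (col 0 of R) = (-0.7071,-0.7071,0.0000)
R[0][0] = -0.7071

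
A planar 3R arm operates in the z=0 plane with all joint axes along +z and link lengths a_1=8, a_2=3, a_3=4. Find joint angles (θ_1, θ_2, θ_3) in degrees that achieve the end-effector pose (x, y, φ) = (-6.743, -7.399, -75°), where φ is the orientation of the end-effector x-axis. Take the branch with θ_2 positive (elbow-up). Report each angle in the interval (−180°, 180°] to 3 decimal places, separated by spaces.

wrist centre = target − a_3·(cos φ, sin φ) = (-7.7783, -3.5353)
cos θ_2 = (72.9999−8²−3²)/(2·8·3) = -0.0000; θ_2 = 90.0001° (elbow-up)
β = atan2(-3.5353,-7.7783) = -155.5578°; ψ = atan2(3.0000,8.0000) = 20.5561°
θ_1 = β − ψ = -176.1138°
θ_3 = φ − θ_1 − θ_2 = 11.1137° (wrapped to (-180°,180°])

-176.114 90.000 11.114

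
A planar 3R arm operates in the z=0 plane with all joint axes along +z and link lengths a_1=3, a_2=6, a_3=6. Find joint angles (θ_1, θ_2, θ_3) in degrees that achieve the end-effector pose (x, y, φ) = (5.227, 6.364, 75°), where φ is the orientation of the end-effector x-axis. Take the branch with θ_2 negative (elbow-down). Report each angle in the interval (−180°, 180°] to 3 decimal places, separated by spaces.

wrist centre = target − a_3·(cos φ, sin φ) = (3.6741, 0.5684)
cos θ_2 = (13.8220−3²−6²)/(2·3·6) = -0.8661; θ_2 = -150.0033° (elbow-down)
β = atan2(0.5684,3.6741) = 8.7949°; ψ = atan2(-2.9997,-2.1963) = -126.2110°
θ_1 = β − ψ = 135.0059°
θ_3 = φ − θ_1 − θ_2 = 89.9975° (wrapped to (-180°,180°])

135.006 -150.003 89.997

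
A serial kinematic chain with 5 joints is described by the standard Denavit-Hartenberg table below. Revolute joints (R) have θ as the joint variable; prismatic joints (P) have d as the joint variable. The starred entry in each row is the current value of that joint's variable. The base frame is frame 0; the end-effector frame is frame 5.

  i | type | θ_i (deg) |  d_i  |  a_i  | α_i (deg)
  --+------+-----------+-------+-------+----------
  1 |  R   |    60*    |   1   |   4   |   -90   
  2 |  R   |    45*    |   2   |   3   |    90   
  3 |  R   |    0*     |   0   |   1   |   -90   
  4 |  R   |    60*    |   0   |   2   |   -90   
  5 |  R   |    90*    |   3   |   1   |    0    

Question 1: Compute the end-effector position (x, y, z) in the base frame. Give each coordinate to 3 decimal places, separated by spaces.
after link 1: o_1 = (2.0000, 3.4641, 1.0000)
after link 2: o_2 = (1.3286, 6.3012, -1.1213)
after link 3: o_3 = (1.6822, 6.9136, -1.8284)
after link 4: o_4 = (1.4233, 6.4653, -3.7603)
after link 5: o_5 = (0.8405, 3.4558, -2.9838)

0.840 3.456 -2.984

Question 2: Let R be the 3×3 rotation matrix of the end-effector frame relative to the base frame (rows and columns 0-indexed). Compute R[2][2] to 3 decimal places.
0.259

End-effector z-axis (col 2 of R) = (-0.4830,-0.8365,0.2588)
R[2][2] = 0.2588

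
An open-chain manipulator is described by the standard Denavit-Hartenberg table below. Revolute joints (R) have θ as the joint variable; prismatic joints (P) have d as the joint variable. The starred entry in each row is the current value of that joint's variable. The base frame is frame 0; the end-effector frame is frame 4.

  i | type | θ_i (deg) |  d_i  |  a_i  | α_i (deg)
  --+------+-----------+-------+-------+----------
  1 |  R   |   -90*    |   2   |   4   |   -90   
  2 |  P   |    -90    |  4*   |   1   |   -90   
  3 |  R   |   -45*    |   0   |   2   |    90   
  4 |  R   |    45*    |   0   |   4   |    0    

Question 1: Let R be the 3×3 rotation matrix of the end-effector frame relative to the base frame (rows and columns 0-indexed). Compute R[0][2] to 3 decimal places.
End-effector z-axis (col 2 of R) = (0.7071,0.0000,-0.7071)
R[0][2] = 0.7071

0.707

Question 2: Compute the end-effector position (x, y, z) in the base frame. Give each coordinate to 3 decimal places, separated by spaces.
after link 1: o_1 = (0.0000, -4.0000, 2.0000)
after link 2: o_2 = (4.0000, -4.0000, 3.0000)
after link 3: o_3 = (5.4142, -4.0000, 4.4142)
after link 4: o_4 = (7.4142, -6.8284, 6.4142)

7.414 -6.828 6.414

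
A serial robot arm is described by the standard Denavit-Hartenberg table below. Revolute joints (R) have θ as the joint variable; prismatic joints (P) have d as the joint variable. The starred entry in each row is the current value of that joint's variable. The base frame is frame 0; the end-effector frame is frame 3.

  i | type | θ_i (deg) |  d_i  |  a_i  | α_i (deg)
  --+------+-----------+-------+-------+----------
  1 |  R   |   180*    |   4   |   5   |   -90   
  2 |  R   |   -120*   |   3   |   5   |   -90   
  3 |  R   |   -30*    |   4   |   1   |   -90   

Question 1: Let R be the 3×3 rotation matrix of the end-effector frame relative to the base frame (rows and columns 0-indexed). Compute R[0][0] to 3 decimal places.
0.433

End-effector x-axis (col 0 of R) = (0.4330,-0.5000,0.7500)
R[0][0] = 0.4330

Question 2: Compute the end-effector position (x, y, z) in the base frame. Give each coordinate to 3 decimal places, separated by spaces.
after link 1: o_1 = (-5.0000, 0.0000, 4.0000)
after link 2: o_2 = (-2.5000, -3.0000, 8.3301)
after link 3: o_3 = (-5.5311, -3.5000, 11.0801)

-5.531 -3.500 11.080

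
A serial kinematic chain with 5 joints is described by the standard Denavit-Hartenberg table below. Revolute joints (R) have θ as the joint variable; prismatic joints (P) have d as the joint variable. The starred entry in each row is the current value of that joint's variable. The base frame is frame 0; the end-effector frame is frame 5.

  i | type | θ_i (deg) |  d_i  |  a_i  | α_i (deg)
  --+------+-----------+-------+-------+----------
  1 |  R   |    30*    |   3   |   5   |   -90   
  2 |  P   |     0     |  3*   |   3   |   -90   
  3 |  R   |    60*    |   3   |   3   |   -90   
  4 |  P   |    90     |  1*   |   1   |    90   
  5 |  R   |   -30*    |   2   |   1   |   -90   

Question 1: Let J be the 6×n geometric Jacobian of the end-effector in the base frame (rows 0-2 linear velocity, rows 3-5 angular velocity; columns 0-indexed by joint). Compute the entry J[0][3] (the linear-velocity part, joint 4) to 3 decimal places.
-0.500

prismatic axis z_3 = (-0.5000,-0.8660,-0.0000)
J_v[:, 3] = z_3; J_ω[:, 3] = (0,0,0)
entry J[0][3] = -0.5000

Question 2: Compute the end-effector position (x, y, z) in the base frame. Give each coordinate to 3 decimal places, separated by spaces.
9.508 3.665 1.866

after link 1: o_1 = (4.3301, 2.5000, 3.0000)
after link 2: o_2 = (5.4282, 6.5981, 3.0000)
after link 3: o_3 = (8.0263, 5.0981, -0.0000)
after link 4: o_4 = (7.5263, 4.2321, 1.0000)
after link 5: o_5 = (9.5083, 3.6651, 1.8660)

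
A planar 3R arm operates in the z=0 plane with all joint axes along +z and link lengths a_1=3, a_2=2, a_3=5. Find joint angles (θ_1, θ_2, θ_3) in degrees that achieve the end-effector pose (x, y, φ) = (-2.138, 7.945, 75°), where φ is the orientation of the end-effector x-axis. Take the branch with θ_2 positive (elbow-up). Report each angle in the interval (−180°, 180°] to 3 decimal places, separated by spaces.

120.004 45.003 -90.007

wrist centre = target − a_3·(cos φ, sin φ) = (-3.4321, 3.1154)
cos θ_2 = (21.4848−3²−2²)/(2·3·2) = 0.7071; θ_2 = 45.0032° (elbow-up)
β = atan2(3.1154,-3.4321) = 137.7694°; ψ = atan2(1.4143,4.4141) = 17.7655°
θ_1 = β − ψ = 120.0040°
θ_3 = φ − θ_1 − θ_2 = -90.0071° (wrapped to (-180°,180°])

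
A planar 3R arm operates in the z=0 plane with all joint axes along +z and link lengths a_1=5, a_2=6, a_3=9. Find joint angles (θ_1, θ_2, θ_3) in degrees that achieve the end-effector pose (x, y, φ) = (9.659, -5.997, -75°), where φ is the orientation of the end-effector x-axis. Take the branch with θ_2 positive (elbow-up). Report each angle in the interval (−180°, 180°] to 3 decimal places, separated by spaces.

wrist centre = target − a_3·(cos φ, sin φ) = (7.3296, 2.6963)
cos θ_2 = (60.9937−5²−6²)/(2·5·6) = -0.0001; θ_2 = 90.0061° (elbow-up)
β = atan2(2.6963,7.3296) = 20.1969°; ψ = atan2(6.0000,4.9994) = 50.1980°
θ_1 = β − ψ = -30.0011°
θ_3 = φ − θ_1 − θ_2 = -135.0050° (wrapped to (-180°,180°])

-30.001 90.006 -135.005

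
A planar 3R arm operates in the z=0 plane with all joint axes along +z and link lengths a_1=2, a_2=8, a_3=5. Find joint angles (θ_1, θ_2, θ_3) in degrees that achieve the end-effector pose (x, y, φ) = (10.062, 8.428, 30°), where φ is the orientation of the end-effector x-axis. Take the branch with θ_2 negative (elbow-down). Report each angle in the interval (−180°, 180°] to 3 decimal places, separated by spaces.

wrist centre = target − a_3·(cos φ, sin φ) = (5.7319, 5.9280)
cos θ_2 = (67.9956−2²−8²)/(2·2·8) = -0.0001; θ_2 = -90.0080° (elbow-down)
β = atan2(5.9280,5.7319) = 45.9637°; ψ = atan2(-8.0000,1.9989) = -75.9713°
θ_1 = β − ψ = 121.9349°
θ_3 = φ − θ_1 − θ_2 = -1.9270° (wrapped to (-180°,180°])

121.935 -90.008 -1.927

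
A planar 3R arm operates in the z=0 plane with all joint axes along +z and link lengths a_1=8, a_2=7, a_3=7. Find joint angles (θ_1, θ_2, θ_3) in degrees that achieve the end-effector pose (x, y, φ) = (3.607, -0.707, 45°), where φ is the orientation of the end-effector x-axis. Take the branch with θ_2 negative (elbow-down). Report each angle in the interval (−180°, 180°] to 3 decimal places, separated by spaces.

wrist centre = target − a_3·(cos φ, sin φ) = (-1.3427, -5.6567)
cos θ_2 = (33.8018−8²−7²)/(2·8·7) = -0.7071; θ_2 = -135.0016° (elbow-down)
β = atan2(-5.6567,-1.3427) = -103.3532°; ψ = atan2(-4.9496,3.0501) = -58.3573°
θ_1 = β − ψ = -44.9960°
θ_3 = φ − θ_1 − θ_2 = -135.0024° (wrapped to (-180°,180°])

-44.996 -135.002 -135.002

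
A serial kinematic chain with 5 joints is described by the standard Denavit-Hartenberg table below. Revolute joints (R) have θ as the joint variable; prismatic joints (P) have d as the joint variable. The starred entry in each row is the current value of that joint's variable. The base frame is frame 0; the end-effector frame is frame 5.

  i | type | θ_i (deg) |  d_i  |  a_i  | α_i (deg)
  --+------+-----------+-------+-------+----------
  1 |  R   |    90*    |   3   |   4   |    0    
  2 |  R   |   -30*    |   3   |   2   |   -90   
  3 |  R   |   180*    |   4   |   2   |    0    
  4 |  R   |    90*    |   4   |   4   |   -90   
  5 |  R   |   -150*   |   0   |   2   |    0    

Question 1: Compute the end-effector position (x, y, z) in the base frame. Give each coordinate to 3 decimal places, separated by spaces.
after link 1: o_1 = (0.0000, 4.0000, 3.0000)
after link 2: o_2 = (1.0000, 5.7321, 6.0000)
after link 3: o_3 = (-3.4641, 6.0000, 6.0000)
after link 4: o_4 = (-6.9282, 8.0000, 10.0000)
after link 5: o_5 = (-7.7942, 8.5000, 8.2679)

-7.794 8.500 8.268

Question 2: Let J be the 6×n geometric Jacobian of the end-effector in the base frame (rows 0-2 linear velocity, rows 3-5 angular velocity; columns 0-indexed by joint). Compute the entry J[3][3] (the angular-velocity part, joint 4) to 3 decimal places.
axis z_3 = (-0.8660,0.5000,0.0000); lever o_n−o_3 = (-4.3301,2.5000,2.2679)
cross product → J_v[:, 3] = (1.1340,1.9641,0.0000)
J_ω[:, 3] = z_3
entry J[3][3] = -0.8660

-0.866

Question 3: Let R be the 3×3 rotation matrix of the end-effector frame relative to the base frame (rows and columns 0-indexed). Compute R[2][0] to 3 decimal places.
End-effector x-axis (col 0 of R) = (-0.4330,0.2500,-0.8660)
R[2][0] = -0.8660

-0.866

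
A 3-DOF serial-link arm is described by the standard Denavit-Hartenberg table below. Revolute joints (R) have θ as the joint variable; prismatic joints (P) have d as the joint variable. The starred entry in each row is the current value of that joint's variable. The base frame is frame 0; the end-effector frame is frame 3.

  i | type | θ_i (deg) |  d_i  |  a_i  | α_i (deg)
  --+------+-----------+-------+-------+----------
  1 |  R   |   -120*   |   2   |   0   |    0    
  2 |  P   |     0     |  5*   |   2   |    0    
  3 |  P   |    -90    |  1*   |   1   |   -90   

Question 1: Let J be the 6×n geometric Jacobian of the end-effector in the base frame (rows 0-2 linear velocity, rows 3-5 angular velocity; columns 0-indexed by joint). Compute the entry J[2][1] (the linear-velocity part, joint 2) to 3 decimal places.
1.000

prismatic axis z_1 = (0.0000,0.0000,1.0000)
J_v[:, 1] = z_1; J_ω[:, 1] = (0,0,0)
entry J[2][1] = 1.0000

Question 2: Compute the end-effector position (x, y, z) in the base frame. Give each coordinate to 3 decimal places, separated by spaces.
-1.866 -1.232 8.000

after link 1: o_1 = (0.0000, 0.0000, 2.0000)
after link 2: o_2 = (-1.0000, -1.7321, 7.0000)
after link 3: o_3 = (-1.8660, -1.2321, 8.0000)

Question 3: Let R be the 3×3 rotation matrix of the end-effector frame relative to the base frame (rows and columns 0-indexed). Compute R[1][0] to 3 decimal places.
End-effector x-axis (col 0 of R) = (-0.8660,0.5000,0.0000)
R[1][0] = 0.5000

0.500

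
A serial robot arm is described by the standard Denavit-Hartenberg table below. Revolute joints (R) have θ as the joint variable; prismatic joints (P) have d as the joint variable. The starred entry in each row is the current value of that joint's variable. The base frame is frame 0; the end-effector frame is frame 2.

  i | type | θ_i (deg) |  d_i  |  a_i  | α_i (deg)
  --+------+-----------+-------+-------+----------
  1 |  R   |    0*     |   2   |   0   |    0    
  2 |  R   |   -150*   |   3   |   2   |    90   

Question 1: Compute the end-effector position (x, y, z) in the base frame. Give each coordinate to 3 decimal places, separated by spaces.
after link 1: o_1 = (0.0000, 0.0000, 2.0000)
after link 2: o_2 = (-1.7321, -1.0000, 5.0000)

-1.732 -1.000 5.000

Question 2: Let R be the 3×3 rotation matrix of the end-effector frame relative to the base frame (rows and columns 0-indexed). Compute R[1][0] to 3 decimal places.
End-effector x-axis (col 0 of R) = (-0.8660,-0.5000,0.0000)
R[1][0] = -0.5000

-0.500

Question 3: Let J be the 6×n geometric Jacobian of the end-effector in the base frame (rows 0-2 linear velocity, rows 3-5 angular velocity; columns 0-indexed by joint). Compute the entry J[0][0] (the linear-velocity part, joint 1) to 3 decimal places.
1.000

axis z_0 = ẑ; lever o_n−o_0 = (-1.7321,-1.0000,5.0000)
cross product → J_v[:, 0] = (1.0000,-1.7321,0.0000)
J_ω[:, 0] = z_0
entry J[0][0] = 1.0000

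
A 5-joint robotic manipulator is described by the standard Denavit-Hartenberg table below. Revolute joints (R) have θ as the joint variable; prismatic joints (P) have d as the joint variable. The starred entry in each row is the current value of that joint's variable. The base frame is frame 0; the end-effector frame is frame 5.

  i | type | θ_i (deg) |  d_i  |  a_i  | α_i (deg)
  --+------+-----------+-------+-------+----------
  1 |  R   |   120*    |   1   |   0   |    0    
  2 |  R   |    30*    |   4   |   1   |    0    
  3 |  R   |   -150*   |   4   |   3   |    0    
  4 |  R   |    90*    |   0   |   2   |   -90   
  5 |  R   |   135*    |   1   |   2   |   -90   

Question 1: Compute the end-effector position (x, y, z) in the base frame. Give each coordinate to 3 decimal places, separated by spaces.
after link 1: o_1 = (0.0000, 0.0000, 1.0000)
after link 2: o_2 = (-0.8660, 0.5000, 5.0000)
after link 3: o_3 = (2.1340, 0.5000, 9.0000)
after link 4: o_4 = (2.1340, 2.5000, 9.0000)
after link 5: o_5 = (1.1340, 1.0858, 7.5858)

1.134 1.086 7.586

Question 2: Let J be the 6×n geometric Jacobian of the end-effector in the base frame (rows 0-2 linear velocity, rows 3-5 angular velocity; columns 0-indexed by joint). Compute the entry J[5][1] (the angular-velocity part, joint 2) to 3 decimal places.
axis z_1 = (0.0000,0.0000,1.0000); lever o_n−o_1 = (1.1340,1.0858,6.5858)
cross product → J_v[:, 1] = (-1.0858,1.1340,0.0000)
J_ω[:, 1] = z_1
entry J[5][1] = 1.0000

1.000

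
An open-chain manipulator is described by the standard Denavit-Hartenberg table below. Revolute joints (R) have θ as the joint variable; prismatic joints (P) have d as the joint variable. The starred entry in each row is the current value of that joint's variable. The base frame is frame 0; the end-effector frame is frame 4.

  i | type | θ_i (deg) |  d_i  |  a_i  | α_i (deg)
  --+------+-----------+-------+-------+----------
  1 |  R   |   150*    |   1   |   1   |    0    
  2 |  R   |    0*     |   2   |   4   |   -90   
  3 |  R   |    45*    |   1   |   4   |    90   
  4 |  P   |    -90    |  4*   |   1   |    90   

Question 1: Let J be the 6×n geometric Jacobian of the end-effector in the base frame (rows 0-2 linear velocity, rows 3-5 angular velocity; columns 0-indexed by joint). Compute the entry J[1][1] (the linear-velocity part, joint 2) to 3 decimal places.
-8.363

axis z_1 = (0.0000,0.0000,1.0000); lever o_n−o_1 = (-8.3631,4.8284,2.0000)
cross product → J_v[:, 1] = (-4.8284,-8.3631,0.0000)
J_ω[:, 1] = z_1
entry J[1][1] = -8.3631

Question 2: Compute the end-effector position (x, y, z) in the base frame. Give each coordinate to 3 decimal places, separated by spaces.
-9.229 5.328 3.000

after link 1: o_1 = (-0.8660, 0.5000, 1.0000)
after link 2: o_2 = (-4.3301, 2.5000, 3.0000)
after link 3: o_3 = (-7.2796, 3.0482, 0.1716)
after link 4: o_4 = (-9.2291, 5.3284, 3.0000)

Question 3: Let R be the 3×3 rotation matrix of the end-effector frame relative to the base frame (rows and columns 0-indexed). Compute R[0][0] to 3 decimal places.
0.500

End-effector x-axis (col 0 of R) = (0.5000,0.8660,-0.0000)
R[0][0] = 0.5000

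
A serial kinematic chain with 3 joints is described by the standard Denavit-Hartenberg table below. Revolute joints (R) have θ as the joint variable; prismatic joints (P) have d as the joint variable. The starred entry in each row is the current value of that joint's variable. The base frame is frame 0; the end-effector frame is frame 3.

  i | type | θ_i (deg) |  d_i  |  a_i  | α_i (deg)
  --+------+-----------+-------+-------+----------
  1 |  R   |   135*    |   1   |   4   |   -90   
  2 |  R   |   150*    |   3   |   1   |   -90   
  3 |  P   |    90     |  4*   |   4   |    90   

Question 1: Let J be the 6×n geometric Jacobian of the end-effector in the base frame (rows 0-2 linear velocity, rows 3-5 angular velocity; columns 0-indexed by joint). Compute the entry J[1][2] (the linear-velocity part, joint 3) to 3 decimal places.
prismatic axis z_2 = (0.3536,-0.3536,0.8660)
J_v[:, 2] = z_2; J_ω[:, 2] = (0,0,0)
entry J[1][2] = -0.3536

-0.354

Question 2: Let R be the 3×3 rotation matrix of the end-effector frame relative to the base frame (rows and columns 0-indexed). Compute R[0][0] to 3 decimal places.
End-effector x-axis (col 0 of R) = (0.7071,0.7071,-0.0000)
R[0][0] = 0.7071

0.707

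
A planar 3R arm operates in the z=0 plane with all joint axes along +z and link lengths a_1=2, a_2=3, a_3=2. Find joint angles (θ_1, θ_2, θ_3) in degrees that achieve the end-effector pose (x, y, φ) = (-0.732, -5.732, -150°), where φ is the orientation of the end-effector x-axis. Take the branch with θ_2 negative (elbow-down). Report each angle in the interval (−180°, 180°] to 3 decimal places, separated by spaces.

wrist centre = target − a_3·(cos φ, sin φ) = (1.0001, -4.7320)
cos θ_2 = (23.3919−2²−3²)/(2·2·3) = 0.8660; θ_2 = -30.0036° (elbow-down)
β = atan2(-4.7320,1.0001) = -78.0668°; ψ = atan2(-1.5002,4.5980) = -18.0697°
θ_1 = β − ψ = -59.9971°
θ_3 = φ − θ_1 − θ_2 = -59.9993° (wrapped to (-180°,180°])

-59.997 -30.004 -59.999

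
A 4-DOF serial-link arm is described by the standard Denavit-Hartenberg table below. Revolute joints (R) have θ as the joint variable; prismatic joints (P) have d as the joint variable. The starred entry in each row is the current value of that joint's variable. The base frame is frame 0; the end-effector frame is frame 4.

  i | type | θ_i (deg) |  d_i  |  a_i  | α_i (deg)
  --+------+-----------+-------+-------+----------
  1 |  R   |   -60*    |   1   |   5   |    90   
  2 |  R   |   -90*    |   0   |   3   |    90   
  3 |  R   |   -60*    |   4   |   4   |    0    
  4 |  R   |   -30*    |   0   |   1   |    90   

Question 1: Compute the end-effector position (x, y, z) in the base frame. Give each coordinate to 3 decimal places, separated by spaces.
after link 1: o_1 = (2.5000, -4.3301, 1.0000)
after link 2: o_2 = (2.5000, -4.3301, -2.0000)
after link 3: o_3 = (3.5000, 0.8660, -4.0000)
after link 4: o_4 = (4.3660, 1.3660, -4.0000)

4.366 1.366 -4.000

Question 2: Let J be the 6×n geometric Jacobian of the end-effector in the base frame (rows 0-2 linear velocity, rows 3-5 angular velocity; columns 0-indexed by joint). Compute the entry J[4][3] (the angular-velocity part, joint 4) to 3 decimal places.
0.866

axis z_3 = (-0.5000,0.8660,-0.0000); lever o_n−o_3 = (0.8660,0.5000,0.0000)
cross product → J_v[:, 3] = (0.0000,-0.0000,-1.0000)
J_ω[:, 3] = z_3
entry J[4][3] = 0.8660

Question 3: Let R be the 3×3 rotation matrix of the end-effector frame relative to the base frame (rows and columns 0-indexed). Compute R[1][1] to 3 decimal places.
0.866

End-effector y-axis (col 1 of R) = (-0.5000,0.8660,-0.0000)
R[1][1] = 0.8660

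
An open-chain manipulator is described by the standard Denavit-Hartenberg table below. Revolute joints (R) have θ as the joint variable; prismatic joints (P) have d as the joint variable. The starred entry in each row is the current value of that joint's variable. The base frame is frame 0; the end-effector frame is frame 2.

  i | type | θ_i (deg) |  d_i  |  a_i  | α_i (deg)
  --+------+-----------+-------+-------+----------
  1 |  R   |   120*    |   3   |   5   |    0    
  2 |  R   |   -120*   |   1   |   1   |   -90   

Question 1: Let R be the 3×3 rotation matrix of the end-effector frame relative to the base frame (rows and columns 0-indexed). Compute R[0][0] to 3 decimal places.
End-effector x-axis (col 0 of R) = (1.0000,0.0000,0.0000)
R[0][0] = 1.0000

1.000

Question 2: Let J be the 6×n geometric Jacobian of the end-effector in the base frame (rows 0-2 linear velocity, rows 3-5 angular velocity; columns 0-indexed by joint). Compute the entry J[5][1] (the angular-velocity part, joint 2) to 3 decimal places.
1.000

axis z_1 = (0.0000,0.0000,1.0000); lever o_n−o_1 = (1.0000,0.0000,1.0000)
cross product → J_v[:, 1] = (0.0000,1.0000,0.0000)
J_ω[:, 1] = z_1
entry J[5][1] = 1.0000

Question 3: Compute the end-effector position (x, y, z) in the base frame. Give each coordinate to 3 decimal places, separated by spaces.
-1.500 4.330 4.000

after link 1: o_1 = (-2.5000, 4.3301, 3.0000)
after link 2: o_2 = (-1.5000, 4.3301, 4.0000)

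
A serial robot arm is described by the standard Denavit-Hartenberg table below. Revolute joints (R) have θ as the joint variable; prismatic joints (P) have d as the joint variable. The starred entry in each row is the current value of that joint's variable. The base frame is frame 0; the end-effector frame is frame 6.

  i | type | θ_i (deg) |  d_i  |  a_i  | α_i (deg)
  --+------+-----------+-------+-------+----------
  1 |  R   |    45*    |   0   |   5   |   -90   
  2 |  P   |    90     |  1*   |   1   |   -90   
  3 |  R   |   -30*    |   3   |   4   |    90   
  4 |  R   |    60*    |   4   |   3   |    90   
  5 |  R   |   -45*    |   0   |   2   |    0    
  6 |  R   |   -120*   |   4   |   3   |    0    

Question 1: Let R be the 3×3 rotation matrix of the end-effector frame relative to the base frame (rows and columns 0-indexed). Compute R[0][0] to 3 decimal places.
0.921

End-effector x-axis (col 0 of R) = (0.9208,0.2623,0.2888)
R[0][0] = 0.9208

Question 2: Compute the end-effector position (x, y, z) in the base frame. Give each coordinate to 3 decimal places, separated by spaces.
after link 1: o_1 = (3.5355, 3.5355, 0.0000)
after link 2: o_2 = (2.8284, 4.2426, -1.0000)
after link 3: o_3 = (-0.7071, 3.5355, -4.4641)
after link 4: o_4 = (-5.5240, 4.6782, -3.7631)
after link 5: o_5 = (-5.7740, 3.1962, -5.0826)
after link 6: o_6 = (-2.8223, 6.6219, -7.2161)

-2.822 6.622 -7.216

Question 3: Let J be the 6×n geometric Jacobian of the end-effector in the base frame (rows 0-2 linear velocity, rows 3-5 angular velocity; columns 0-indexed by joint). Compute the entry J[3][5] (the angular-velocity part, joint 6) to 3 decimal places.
axis z_5 = (0.0474,0.6597,-0.7500); lever o_n−o_5 = (2.9517,3.4257,-2.1335)
cross product → J_v[:, 5] = (1.1618,-2.1127,-1.7851)
J_ω[:, 5] = z_5
entry J[3][5] = 0.0474

0.047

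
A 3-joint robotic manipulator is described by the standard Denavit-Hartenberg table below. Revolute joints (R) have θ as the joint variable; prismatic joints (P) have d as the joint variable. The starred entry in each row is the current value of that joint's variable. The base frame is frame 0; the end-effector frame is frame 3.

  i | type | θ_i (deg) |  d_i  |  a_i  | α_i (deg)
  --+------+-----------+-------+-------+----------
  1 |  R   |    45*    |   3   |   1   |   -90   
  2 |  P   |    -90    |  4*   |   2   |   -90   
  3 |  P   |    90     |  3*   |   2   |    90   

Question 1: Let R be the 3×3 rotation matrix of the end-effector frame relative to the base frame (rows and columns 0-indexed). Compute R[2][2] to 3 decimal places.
End-effector z-axis (col 2 of R) = (0.0000,0.0000,1.0000)
R[2][2] = 1.0000

1.000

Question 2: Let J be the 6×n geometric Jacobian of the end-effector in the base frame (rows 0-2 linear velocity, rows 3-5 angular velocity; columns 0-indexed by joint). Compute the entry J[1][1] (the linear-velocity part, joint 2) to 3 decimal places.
0.707

prismatic axis z_1 = (-0.7071,0.7071,0.0000)
J_v[:, 1] = z_1; J_ω[:, 1] = (0,0,0)
entry J[1][1] = 0.7071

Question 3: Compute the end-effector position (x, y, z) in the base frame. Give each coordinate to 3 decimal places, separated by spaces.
1.414 4.243 5.000

after link 1: o_1 = (0.7071, 0.7071, 3.0000)
after link 2: o_2 = (-2.1213, 3.5355, 5.0000)
after link 3: o_3 = (1.4142, 4.2426, 5.0000)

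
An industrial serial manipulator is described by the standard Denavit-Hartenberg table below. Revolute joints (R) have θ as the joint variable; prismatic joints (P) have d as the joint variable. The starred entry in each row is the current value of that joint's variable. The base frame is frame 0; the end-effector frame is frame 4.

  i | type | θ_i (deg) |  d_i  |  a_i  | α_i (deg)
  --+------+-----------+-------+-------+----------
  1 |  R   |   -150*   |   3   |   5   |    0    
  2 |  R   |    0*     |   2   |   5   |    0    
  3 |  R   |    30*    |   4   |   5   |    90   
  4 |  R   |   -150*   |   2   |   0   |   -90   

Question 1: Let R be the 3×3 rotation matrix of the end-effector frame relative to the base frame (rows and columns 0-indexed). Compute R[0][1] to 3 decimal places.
End-effector y-axis (col 1 of R) = (0.8660,-0.5000,-0.0000)
R[0][1] = 0.8660

0.866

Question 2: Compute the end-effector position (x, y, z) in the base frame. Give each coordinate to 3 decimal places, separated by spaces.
-12.892 -8.330 9.000

after link 1: o_1 = (-4.3301, -2.5000, 3.0000)
after link 2: o_2 = (-8.6603, -5.0000, 5.0000)
after link 3: o_3 = (-11.1603, -9.3301, 9.0000)
after link 4: o_4 = (-12.8923, -8.3301, 9.0000)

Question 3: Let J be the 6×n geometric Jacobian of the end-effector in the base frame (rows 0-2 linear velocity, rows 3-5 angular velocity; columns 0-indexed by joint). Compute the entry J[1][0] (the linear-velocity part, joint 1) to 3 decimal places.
-12.892

axis z_0 = ẑ; lever o_n−o_0 = (-12.8923,-8.3301,9.0000)
cross product → J_v[:, 0] = (8.3301,-12.8923,0.0000)
J_ω[:, 0] = z_0
entry J[1][0] = -12.8923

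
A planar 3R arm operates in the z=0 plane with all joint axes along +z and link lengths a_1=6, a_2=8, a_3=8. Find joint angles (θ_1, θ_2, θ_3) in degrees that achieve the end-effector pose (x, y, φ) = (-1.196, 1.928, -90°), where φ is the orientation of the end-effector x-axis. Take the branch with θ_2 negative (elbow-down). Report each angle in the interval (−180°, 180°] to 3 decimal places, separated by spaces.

wrist centre = target − a_3·(cos φ, sin φ) = (-1.1960, 9.9280)
cos θ_2 = (99.9956−6²−8²)/(2·6·8) = -0.0000; θ_2 = -90.0026° (elbow-down)
β = atan2(9.9280,-1.1960) = 96.8692°; ψ = atan2(-8.0000,5.9996) = -53.1318°
θ_1 = β − ψ = 150.0010°
θ_3 = φ − θ_1 − θ_2 = -149.9983° (wrapped to (-180°,180°])

150.001 -90.003 -149.998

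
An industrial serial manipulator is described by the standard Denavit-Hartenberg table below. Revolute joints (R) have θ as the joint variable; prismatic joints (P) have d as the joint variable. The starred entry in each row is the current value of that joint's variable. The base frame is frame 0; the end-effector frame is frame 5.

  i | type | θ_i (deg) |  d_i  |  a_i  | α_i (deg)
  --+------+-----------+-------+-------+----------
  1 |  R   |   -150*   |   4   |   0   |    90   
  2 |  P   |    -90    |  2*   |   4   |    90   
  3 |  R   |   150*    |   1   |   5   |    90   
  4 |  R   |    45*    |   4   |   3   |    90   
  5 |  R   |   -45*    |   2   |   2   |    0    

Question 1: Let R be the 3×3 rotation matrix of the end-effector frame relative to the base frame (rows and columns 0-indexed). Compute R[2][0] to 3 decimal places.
0.787

End-effector x-axis (col 0 of R) = (0.6142,-0.0638,0.7866)
R[2][0] = 0.7866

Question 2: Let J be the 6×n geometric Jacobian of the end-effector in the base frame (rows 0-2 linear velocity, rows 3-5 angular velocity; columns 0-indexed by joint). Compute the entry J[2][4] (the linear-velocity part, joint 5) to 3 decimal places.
axis z_4 = (-0.7891,-0.0474,0.6124); lever o_n−o_4 = (-0.3499,-0.2224,2.7979)
cross product → J_v[:, 4] = (0.0037,1.9937,0.1589)
J_ω[:, 4] = z_4
entry J[2][4] = 0.1589

0.159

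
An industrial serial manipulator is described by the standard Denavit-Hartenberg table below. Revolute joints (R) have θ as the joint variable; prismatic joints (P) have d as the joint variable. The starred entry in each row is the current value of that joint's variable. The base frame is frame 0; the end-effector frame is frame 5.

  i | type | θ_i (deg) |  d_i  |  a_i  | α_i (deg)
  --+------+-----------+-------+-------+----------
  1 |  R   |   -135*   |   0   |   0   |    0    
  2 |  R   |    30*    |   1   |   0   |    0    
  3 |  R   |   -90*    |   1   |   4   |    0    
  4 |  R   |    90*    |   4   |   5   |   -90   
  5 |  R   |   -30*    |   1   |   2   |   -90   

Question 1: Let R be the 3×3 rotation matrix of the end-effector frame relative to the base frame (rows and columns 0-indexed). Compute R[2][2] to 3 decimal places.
-0.866

End-effector z-axis (col 2 of R) = (-0.1294,-0.4830,-0.8660)
R[2][2] = -0.8660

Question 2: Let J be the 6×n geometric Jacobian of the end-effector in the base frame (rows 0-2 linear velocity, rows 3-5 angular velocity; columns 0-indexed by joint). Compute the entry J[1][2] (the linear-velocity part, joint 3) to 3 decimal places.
-4.640

axis z_2 = (0.0000,0.0000,1.0000); lever o_n−o_2 = (-4.6402,-5.7262,6.0000)
cross product → J_v[:, 2] = (5.7262,-4.6402,0.0000)
J_ω[:, 2] = z_2
entry J[1][2] = -4.6402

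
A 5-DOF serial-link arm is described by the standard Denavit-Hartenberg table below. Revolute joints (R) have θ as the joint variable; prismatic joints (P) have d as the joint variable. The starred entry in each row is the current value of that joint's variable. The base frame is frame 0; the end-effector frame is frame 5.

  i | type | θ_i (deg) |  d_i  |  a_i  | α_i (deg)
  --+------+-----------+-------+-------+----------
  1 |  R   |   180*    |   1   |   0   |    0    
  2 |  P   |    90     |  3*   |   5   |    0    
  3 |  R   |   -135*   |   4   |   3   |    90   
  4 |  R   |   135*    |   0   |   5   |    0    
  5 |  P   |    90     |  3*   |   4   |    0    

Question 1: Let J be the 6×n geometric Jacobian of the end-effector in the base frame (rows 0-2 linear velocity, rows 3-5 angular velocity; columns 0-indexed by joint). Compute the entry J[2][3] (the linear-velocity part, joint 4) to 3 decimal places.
-6.364

axis z_3 = (0.7071,0.7071,0.0000); lever o_n−o_3 = (6.6213,-2.3787,0.7071)
cross product → J_v[:, 3] = (0.5000,-0.5000,-6.3640)
J_ω[:, 3] = z_3
entry J[2][3] = -6.3640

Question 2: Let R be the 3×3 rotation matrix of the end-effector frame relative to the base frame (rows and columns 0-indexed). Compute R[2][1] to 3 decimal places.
-0.707

End-effector y-axis (col 1 of R) = (-0.5000,0.5000,-0.7071)
R[2][1] = -0.7071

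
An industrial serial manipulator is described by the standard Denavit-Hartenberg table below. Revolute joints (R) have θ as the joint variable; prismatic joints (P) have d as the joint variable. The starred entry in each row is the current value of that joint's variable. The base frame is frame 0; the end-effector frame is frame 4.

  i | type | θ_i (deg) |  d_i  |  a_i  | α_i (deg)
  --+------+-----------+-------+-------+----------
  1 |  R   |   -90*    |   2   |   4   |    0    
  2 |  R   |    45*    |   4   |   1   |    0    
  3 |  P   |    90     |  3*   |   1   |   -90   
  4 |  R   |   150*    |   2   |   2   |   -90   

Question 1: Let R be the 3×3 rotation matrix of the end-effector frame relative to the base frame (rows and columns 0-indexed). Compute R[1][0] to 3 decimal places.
-0.612

End-effector x-axis (col 0 of R) = (-0.6124,-0.6124,-0.5000)
R[1][0] = -0.6124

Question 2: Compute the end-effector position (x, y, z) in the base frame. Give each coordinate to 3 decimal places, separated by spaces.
after link 1: o_1 = (0.0000, -4.0000, 2.0000)
after link 2: o_2 = (0.7071, -4.7071, 6.0000)
after link 3: o_3 = (1.4142, -4.0000, 9.0000)
after link 4: o_4 = (-1.2247, -3.8105, 8.0000)

-1.225 -3.811 8.000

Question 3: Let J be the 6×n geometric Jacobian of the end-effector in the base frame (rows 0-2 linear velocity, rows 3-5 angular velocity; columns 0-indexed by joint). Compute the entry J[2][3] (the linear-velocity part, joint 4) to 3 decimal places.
1.732

axis z_3 = (-0.7071,0.7071,0.0000); lever o_n−o_3 = (-2.6390,0.1895,-1.0000)
cross product → J_v[:, 3] = (-0.7071,-0.7071,1.7321)
J_ω[:, 3] = z_3
entry J[2][3] = 1.7321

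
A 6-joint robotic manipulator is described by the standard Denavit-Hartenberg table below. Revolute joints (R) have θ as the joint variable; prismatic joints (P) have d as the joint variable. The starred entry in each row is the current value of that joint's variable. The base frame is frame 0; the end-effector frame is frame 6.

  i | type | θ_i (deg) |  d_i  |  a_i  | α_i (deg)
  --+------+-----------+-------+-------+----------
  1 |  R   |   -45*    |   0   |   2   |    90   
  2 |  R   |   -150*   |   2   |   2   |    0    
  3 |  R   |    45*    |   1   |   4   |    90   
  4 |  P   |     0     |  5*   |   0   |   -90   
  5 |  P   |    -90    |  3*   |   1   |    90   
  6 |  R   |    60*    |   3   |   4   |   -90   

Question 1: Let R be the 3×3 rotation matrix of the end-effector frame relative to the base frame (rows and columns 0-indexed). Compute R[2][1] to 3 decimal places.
End-effector y-axis (col 1 of R) = (-0.1830,0.1830,-0.9659)
R[2][1] = -0.9659

-0.966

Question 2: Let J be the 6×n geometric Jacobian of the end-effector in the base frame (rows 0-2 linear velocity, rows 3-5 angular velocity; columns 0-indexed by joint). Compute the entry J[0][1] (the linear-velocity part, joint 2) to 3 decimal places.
-0.074

axis z_1 = (-0.7071,-0.7071,0.0000); lever o_n−o_1 = (-13.5640,0.1797,0.1046)
cross product → J_v[:, 1] = (-0.0740,0.0740,-9.7183)
J_ω[:, 1] = z_1
entry J[0][1] = -0.0740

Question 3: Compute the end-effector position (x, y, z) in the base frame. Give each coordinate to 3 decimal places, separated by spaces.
-12.150 -1.234 0.105

after link 1: o_1 = (1.4142, -1.4142, 0.0000)
after link 2: o_2 = (-1.2247, -1.6037, -1.0000)
after link 3: o_3 = (-2.6639, -1.5787, -4.8637)
after link 4: o_4 = (-6.0790, 1.8363, -3.5696)
after link 5: o_5 = (-8.8833, 0.3980, -3.3108)
after link 6: o_6 = (-12.1498, -1.2345, 0.1046)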